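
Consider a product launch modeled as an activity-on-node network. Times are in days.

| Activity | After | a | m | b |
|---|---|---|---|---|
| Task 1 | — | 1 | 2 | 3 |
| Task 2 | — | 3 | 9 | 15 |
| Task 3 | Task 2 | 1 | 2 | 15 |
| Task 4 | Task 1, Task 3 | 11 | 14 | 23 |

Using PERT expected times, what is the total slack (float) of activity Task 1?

11 days

te_Task 1 = (1 + 4·2 + 3)/6 = 12/6 = 2
te_Task 2 = (3 + 4·9 + 15)/6 = 54/6 = 9
te_Task 3 = (1 + 4·2 + 15)/6 = 24/6 = 4
te_Task 4 = (11 + 4·14 + 23)/6 = 90/6 = 15

Forward pass:
ES_Task 1 = 0; EF_Task 1 = 2
ES_Task 2 = 0; EF_Task 2 = 9
ES_Task 3 = 9; EF_Task 3 = 9+4 = 13
ES_Task 4 = max(EF_Task 1=2, EF_Task 3=13) = 13; EF_Task 4 = 13+15 = 28
Expected project duration μ = 28 days. Critical path: Task 2 → Task 3 → Task 4.

Backward pass:
LF_Task 4 = 28; LS_Task 4 = 28−15 = 13
LF_Task 3 = LS_Task 4 = 13; LS_Task 3 = 13−4 = 9
LF_Task 2 = LS_Task 3 = 9; LS_Task 2 = 9−9 = 0
LF_Task 1 = LS_Task 4 = 13; LS_Task 1 = 13−2 = 11
Slack_Task 1 = LS_Task 1 − ES_Task 1 = 11 − 0 = 11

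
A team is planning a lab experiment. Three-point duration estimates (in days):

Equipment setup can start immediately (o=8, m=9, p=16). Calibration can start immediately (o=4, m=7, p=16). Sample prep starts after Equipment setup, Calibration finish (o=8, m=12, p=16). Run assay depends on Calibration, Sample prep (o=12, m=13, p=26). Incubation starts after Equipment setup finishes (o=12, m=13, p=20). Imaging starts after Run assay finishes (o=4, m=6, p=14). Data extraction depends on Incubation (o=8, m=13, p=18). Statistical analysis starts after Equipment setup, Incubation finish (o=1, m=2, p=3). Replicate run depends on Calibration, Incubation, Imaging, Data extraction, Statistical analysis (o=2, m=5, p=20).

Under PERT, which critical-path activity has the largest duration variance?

te_Equipment setup = (8 + 4·9 + 16)/6 = 60/6 = 10; σ²_Equipment setup = ((16−8)/6)² = 1.778
te_Calibration = (4 + 4·7 + 16)/6 = 48/6 = 8; σ²_Calibration = ((16−4)/6)² = 4.000
te_Sample prep = (8 + 4·12 + 16)/6 = 72/6 = 12; σ²_Sample prep = ((16−8)/6)² = 1.778
te_Run assay = (12 + 4·13 + 26)/6 = 90/6 = 15; σ²_Run assay = ((26−12)/6)² = 5.444
te_Incubation = (12 + 4·13 + 20)/6 = 84/6 = 14; σ²_Incubation = ((20−12)/6)² = 1.778
te_Imaging = (4 + 4·6 + 14)/6 = 42/6 = 7; σ²_Imaging = ((14−4)/6)² = 2.778
te_Data extraction = (8 + 4·13 + 18)/6 = 78/6 = 13; σ²_Data extraction = ((18−8)/6)² = 2.778
te_Statistical analysis = (1 + 4·2 + 3)/6 = 12/6 = 2; σ²_Statistical analysis = ((3−1)/6)² = 0.111
te_Replicate run = (2 + 4·5 + 20)/6 = 42/6 = 7; σ²_Replicate run = ((20−2)/6)² = 9.000

Forward pass:
ES_Equipment setup = 0; EF_Equipment setup = 10
ES_Calibration = 0; EF_Calibration = 8
ES_Sample prep = max(EF_Equipment setup=10, EF_Calibration=8) = 10; EF_Sample prep = 10+12 = 22
ES_Run assay = max(EF_Calibration=8, EF_Sample prep=22) = 22; EF_Run assay = 22+15 = 37
ES_Incubation = 10; EF_Incubation = 10+14 = 24
ES_Imaging = 37; EF_Imaging = 37+7 = 44
ES_Data extraction = 24; EF_Data extraction = 24+13 = 37
ES_Statistical analysis = max(EF_Equipment setup=10, EF_Incubation=24) = 24; EF_Statistical analysis = 24+2 = 26
ES_Replicate run = max(EF_Calibration=8, EF_Incubation=24, EF_Imaging=44, EF_Data extraction=37, EF_Statistical analysis=26) = 44; EF_Replicate run = 44+7 = 51
Expected project duration μ = 51 days. Critical path: Equipment setup → Sample prep → Run assay → Imaging → Replicate run.

Variances on critical path: σ²_Equipment setup=1.778, σ²_Sample prep=1.778, σ²_Run assay=5.444, σ²_Imaging=2.778, σ²_Replicate run=9.000.
Largest is σ²_Replicate run = 9.000.

Replicate run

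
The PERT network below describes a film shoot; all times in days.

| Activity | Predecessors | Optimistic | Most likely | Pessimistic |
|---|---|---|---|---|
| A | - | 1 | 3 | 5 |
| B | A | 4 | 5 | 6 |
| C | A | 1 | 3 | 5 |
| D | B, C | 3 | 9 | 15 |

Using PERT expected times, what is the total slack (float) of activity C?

te_A = (1 + 4·3 + 5)/6 = 18/6 = 3
te_B = (4 + 4·5 + 6)/6 = 30/6 = 5
te_C = (1 + 4·3 + 5)/6 = 18/6 = 3
te_D = (3 + 4·9 + 15)/6 = 54/6 = 9

Forward pass:
ES_A = 0; EF_A = 3
ES_B = 3; EF_B = 3+5 = 8
ES_C = 3; EF_C = 3+3 = 6
ES_D = max(EF_B=8, EF_C=6) = 8; EF_D = 8+9 = 17
Expected project duration μ = 17 days. Critical path: A → B → D.

Backward pass:
LF_D = 17; LS_D = 17−9 = 8
LF_C = LS_D = 8; LS_C = 8−3 = 5
LF_B = LS_D = 8; LS_B = 8−5 = 3
LF_A = min(LS_B=3, LS_C=5) = 3; LS_A = 3−3 = 0
Slack_C = LS_C − ES_C = 5 − 3 = 2

2 days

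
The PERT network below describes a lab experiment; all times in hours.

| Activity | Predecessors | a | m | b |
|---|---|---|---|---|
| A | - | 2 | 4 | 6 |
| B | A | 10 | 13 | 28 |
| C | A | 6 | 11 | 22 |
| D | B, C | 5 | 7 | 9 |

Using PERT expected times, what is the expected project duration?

te_A = (2 + 4·4 + 6)/6 = 24/6 = 4
te_B = (10 + 4·13 + 28)/6 = 90/6 = 15
te_C = (6 + 4·11 + 22)/6 = 72/6 = 12
te_D = (5 + 4·7 + 9)/6 = 42/6 = 7

Forward pass:
ES_A = 0; EF_A = 4
ES_B = 4; EF_B = 4+15 = 19
ES_C = 4; EF_C = 4+12 = 16
ES_D = max(EF_B=19, EF_C=16) = 19; EF_D = 19+7 = 26
Expected project duration μ = 26 hours. Critical path: A → B → D.

26 hours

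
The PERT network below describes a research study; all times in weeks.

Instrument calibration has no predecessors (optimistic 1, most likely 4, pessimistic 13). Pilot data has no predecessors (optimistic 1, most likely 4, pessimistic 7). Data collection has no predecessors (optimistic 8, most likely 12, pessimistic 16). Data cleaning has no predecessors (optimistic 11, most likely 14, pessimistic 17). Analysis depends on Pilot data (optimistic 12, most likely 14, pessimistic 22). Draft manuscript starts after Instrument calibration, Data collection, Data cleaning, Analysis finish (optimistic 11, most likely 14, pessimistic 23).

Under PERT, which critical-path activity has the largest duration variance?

Draft manuscript

te_Instrument calibration = (1 + 4·4 + 13)/6 = 30/6 = 5; σ²_Instrument calibration = ((13−1)/6)² = 4.000
te_Pilot data = (1 + 4·4 + 7)/6 = 24/6 = 4; σ²_Pilot data = ((7−1)/6)² = 1.000
te_Data collection = (8 + 4·12 + 16)/6 = 72/6 = 12; σ²_Data collection = ((16−8)/6)² = 1.778
te_Data cleaning = (11 + 4·14 + 17)/6 = 84/6 = 14; σ²_Data cleaning = ((17−11)/6)² = 1.000
te_Analysis = (12 + 4·14 + 22)/6 = 90/6 = 15; σ²_Analysis = ((22−12)/6)² = 2.778
te_Draft manuscript = (11 + 4·14 + 23)/6 = 90/6 = 15; σ²_Draft manuscript = ((23−11)/6)² = 4.000

Forward pass:
ES_Instrument calibration = 0; EF_Instrument calibration = 5
ES_Pilot data = 0; EF_Pilot data = 4
ES_Data collection = 0; EF_Data collection = 12
ES_Data cleaning = 0; EF_Data cleaning = 14
ES_Analysis = 4; EF_Analysis = 4+15 = 19
ES_Draft manuscript = max(EF_Instrument calibration=5, EF_Data collection=12, EF_Data cleaning=14, EF_Analysis=19) = 19; EF_Draft manuscript = 19+15 = 34
Expected project duration μ = 34 weeks. Critical path: Pilot data → Analysis → Draft manuscript.

Variances on critical path: σ²_Pilot data=1.000, σ²_Analysis=2.778, σ²_Draft manuscript=4.000.
Largest is σ²_Draft manuscript = 4.000.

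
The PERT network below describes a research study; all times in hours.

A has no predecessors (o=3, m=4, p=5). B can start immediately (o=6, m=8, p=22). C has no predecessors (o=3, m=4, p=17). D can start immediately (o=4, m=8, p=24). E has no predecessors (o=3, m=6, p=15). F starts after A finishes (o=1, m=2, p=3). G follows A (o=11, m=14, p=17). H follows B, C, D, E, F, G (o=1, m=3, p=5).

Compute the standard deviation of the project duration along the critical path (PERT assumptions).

te_A = (3 + 4·4 + 5)/6 = 24/6 = 4; σ²_A = ((5−3)/6)² = 0.111
te_B = (6 + 4·8 + 22)/6 = 60/6 = 10; σ²_B = ((22−6)/6)² = 7.111
te_C = (3 + 4·4 + 17)/6 = 36/6 = 6; σ²_C = ((17−3)/6)² = 5.444
te_D = (4 + 4·8 + 24)/6 = 60/6 = 10; σ²_D = ((24−4)/6)² = 11.111
te_E = (3 + 4·6 + 15)/6 = 42/6 = 7; σ²_E = ((15−3)/6)² = 4.000
te_F = (1 + 4·2 + 3)/6 = 12/6 = 2; σ²_F = ((3−1)/6)² = 0.111
te_G = (11 + 4·14 + 17)/6 = 84/6 = 14; σ²_G = ((17−11)/6)² = 1.000
te_H = (1 + 4·3 + 5)/6 = 18/6 = 3; σ²_H = ((5−1)/6)² = 0.444

Forward pass:
ES_A = 0; EF_A = 4
ES_B = 0; EF_B = 10
ES_C = 0; EF_C = 6
ES_D = 0; EF_D = 10
ES_E = 0; EF_E = 7
ES_F = 4; EF_F = 4+2 = 6
ES_G = 4; EF_G = 4+14 = 18
ES_H = max(EF_B=10, EF_C=6, EF_D=10, EF_E=7, EF_F=6, EF_G=18) = 18; EF_H = 18+3 = 21
Expected project duration μ = 21 hours. Critical path: A → G → H.

Variance along critical path = 0.111 + 1.000 + 0.444 = 1.556
σ = √1.556 = 1.247 hours

1.25 hours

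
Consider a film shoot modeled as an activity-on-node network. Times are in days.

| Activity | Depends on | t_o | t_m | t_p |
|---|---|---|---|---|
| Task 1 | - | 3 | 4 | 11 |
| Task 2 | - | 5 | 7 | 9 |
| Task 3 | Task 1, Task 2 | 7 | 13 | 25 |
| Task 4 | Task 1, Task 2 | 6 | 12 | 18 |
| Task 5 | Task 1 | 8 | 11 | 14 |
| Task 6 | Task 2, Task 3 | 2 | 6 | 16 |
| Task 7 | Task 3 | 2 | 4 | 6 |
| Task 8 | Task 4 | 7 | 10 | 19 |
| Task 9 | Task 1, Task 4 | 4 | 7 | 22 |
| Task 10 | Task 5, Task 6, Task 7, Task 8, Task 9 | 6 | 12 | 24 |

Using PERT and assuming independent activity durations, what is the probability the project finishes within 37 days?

te_Task 1 = (3 + 4·4 + 11)/6 = 30/6 = 5; σ²_Task 1 = ((11−3)/6)² = 1.778
te_Task 2 = (5 + 4·7 + 9)/6 = 42/6 = 7; σ²_Task 2 = ((9−5)/6)² = 0.444
te_Task 3 = (7 + 4·13 + 25)/6 = 84/6 = 14; σ²_Task 3 = ((25−7)/6)² = 9.000
te_Task 4 = (6 + 4·12 + 18)/6 = 72/6 = 12; σ²_Task 4 = ((18−6)/6)² = 4.000
te_Task 5 = (8 + 4·11 + 14)/6 = 66/6 = 11; σ²_Task 5 = ((14−8)/6)² = 1.000
te_Task 6 = (2 + 4·6 + 16)/6 = 42/6 = 7; σ²_Task 6 = ((16−2)/6)² = 5.444
te_Task 7 = (2 + 4·4 + 6)/6 = 24/6 = 4; σ²_Task 7 = ((6−2)/6)² = 0.444
te_Task 8 = (7 + 4·10 + 19)/6 = 66/6 = 11; σ²_Task 8 = ((19−7)/6)² = 4.000
te_Task 9 = (4 + 4·7 + 22)/6 = 54/6 = 9; σ²_Task 9 = ((22−4)/6)² = 9.000
te_Task 10 = (6 + 4·12 + 24)/6 = 78/6 = 13; σ²_Task 10 = ((24−6)/6)² = 9.000

Forward pass:
ES_Task 1 = 0; EF_Task 1 = 5
ES_Task 2 = 0; EF_Task 2 = 7
ES_Task 3 = max(EF_Task 1=5, EF_Task 2=7) = 7; EF_Task 3 = 7+14 = 21
ES_Task 4 = max(EF_Task 1=5, EF_Task 2=7) = 7; EF_Task 4 = 7+12 = 19
ES_Task 5 = 5; EF_Task 5 = 5+11 = 16
ES_Task 6 = max(EF_Task 2=7, EF_Task 3=21) = 21; EF_Task 6 = 21+7 = 28
ES_Task 7 = 21; EF_Task 7 = 21+4 = 25
ES_Task 8 = 19; EF_Task 8 = 19+11 = 30
ES_Task 9 = max(EF_Task 1=5, EF_Task 4=19) = 19; EF_Task 9 = 19+9 = 28
ES_Task 10 = max(EF_Task 5=16, EF_Task 6=28, EF_Task 7=25, EF_Task 8=30, EF_Task 9=28) = 30; EF_Task 10 = 30+13 = 43
Expected project duration μ = 43 days. Critical path: Task 2 → Task 4 → Task 8 → Task 10.

Variance along critical path = 0.444 + 4.000 + 4.000 + 9.000 = 17.444; σ = √17.444 = 4.177 days.
Z = (37 − 43) / 4.177 = -1.437
P(T ≤ 37) = Φ(-1.437) ≈ 0.075

0.075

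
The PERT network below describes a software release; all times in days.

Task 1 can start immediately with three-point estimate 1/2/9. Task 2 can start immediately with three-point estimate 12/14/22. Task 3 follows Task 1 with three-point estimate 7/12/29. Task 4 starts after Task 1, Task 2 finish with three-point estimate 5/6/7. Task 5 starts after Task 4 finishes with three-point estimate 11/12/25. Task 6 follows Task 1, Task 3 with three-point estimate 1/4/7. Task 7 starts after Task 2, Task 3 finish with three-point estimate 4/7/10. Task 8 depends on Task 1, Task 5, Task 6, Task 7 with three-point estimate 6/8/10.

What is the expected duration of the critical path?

43 days

te_Task 1 = (1 + 4·2 + 9)/6 = 18/6 = 3
te_Task 2 = (12 + 4·14 + 22)/6 = 90/6 = 15
te_Task 3 = (7 + 4·12 + 29)/6 = 84/6 = 14
te_Task 4 = (5 + 4·6 + 7)/6 = 36/6 = 6
te_Task 5 = (11 + 4·12 + 25)/6 = 84/6 = 14
te_Task 6 = (1 + 4·4 + 7)/6 = 24/6 = 4
te_Task 7 = (4 + 4·7 + 10)/6 = 42/6 = 7
te_Task 8 = (6 + 4·8 + 10)/6 = 48/6 = 8

Forward pass:
ES_Task 1 = 0; EF_Task 1 = 3
ES_Task 2 = 0; EF_Task 2 = 15
ES_Task 3 = 3; EF_Task 3 = 3+14 = 17
ES_Task 4 = max(EF_Task 1=3, EF_Task 2=15) = 15; EF_Task 4 = 15+6 = 21
ES_Task 5 = 21; EF_Task 5 = 21+14 = 35
ES_Task 6 = max(EF_Task 1=3, EF_Task 3=17) = 17; EF_Task 6 = 17+4 = 21
ES_Task 7 = max(EF_Task 2=15, EF_Task 3=17) = 17; EF_Task 7 = 17+7 = 24
ES_Task 8 = max(EF_Task 1=3, EF_Task 5=35, EF_Task 6=21, EF_Task 7=24) = 35; EF_Task 8 = 35+8 = 43
Expected project duration μ = 43 days. Critical path: Task 2 → Task 4 → Task 5 → Task 8.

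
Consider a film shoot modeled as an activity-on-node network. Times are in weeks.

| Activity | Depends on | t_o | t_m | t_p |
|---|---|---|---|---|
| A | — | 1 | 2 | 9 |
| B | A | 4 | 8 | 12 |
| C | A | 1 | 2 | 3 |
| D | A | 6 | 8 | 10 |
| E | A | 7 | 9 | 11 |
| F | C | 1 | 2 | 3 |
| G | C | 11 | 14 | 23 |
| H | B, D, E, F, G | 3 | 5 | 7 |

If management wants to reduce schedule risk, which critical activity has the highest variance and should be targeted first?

te_A = (1 + 4·2 + 9)/6 = 18/6 = 3; σ²_A = ((9−1)/6)² = 1.778
te_B = (4 + 4·8 + 12)/6 = 48/6 = 8; σ²_B = ((12−4)/6)² = 1.778
te_C = (1 + 4·2 + 3)/6 = 12/6 = 2; σ²_C = ((3−1)/6)² = 0.111
te_D = (6 + 4·8 + 10)/6 = 48/6 = 8; σ²_D = ((10−6)/6)² = 0.444
te_E = (7 + 4·9 + 11)/6 = 54/6 = 9; σ²_E = ((11−7)/6)² = 0.444
te_F = (1 + 4·2 + 3)/6 = 12/6 = 2; σ²_F = ((3−1)/6)² = 0.111
te_G = (11 + 4·14 + 23)/6 = 90/6 = 15; σ²_G = ((23−11)/6)² = 4.000
te_H = (3 + 4·5 + 7)/6 = 30/6 = 5; σ²_H = ((7−3)/6)² = 0.444

Forward pass:
ES_A = 0; EF_A = 3
ES_B = 3; EF_B = 3+8 = 11
ES_C = 3; EF_C = 3+2 = 5
ES_D = 3; EF_D = 3+8 = 11
ES_E = 3; EF_E = 3+9 = 12
ES_F = 5; EF_F = 5+2 = 7
ES_G = 5; EF_G = 5+15 = 20
ES_H = max(EF_B=11, EF_D=11, EF_E=12, EF_F=7, EF_G=20) = 20; EF_H = 20+5 = 25
Expected project duration μ = 25 weeks. Critical path: A → C → G → H.

Variances on critical path: σ²_A=1.778, σ²_C=0.111, σ²_G=4.000, σ²_H=0.444.
Largest is σ²_G = 4.000.

G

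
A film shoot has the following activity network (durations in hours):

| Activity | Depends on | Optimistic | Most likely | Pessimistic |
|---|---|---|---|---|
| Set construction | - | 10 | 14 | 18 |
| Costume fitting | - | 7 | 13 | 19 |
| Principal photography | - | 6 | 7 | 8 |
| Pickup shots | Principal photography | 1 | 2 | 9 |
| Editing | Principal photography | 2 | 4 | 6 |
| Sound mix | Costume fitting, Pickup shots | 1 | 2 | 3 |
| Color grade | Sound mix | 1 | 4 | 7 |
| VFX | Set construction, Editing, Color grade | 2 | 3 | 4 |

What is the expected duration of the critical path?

te_Set construction = (10 + 4·14 + 18)/6 = 84/6 = 14
te_Costume fitting = (7 + 4·13 + 19)/6 = 78/6 = 13
te_Principal photography = (6 + 4·7 + 8)/6 = 42/6 = 7
te_Pickup shots = (1 + 4·2 + 9)/6 = 18/6 = 3
te_Editing = (2 + 4·4 + 6)/6 = 24/6 = 4
te_Sound mix = (1 + 4·2 + 3)/6 = 12/6 = 2
te_Color grade = (1 + 4·4 + 7)/6 = 24/6 = 4
te_VFX = (2 + 4·3 + 4)/6 = 18/6 = 3

Forward pass:
ES_Set construction = 0; EF_Set construction = 14
ES_Costume fitting = 0; EF_Costume fitting = 13
ES_Principal photography = 0; EF_Principal photography = 7
ES_Pickup shots = 7; EF_Pickup shots = 7+3 = 10
ES_Editing = 7; EF_Editing = 7+4 = 11
ES_Sound mix = max(EF_Costume fitting=13, EF_Pickup shots=10) = 13; EF_Sound mix = 13+2 = 15
ES_Color grade = 15; EF_Color grade = 15+4 = 19
ES_VFX = max(EF_Set construction=14, EF_Editing=11, EF_Color grade=19) = 19; EF_VFX = 19+3 = 22
Expected project duration μ = 22 hours. Critical path: Costume fitting → Sound mix → Color grade → VFX.

22 hours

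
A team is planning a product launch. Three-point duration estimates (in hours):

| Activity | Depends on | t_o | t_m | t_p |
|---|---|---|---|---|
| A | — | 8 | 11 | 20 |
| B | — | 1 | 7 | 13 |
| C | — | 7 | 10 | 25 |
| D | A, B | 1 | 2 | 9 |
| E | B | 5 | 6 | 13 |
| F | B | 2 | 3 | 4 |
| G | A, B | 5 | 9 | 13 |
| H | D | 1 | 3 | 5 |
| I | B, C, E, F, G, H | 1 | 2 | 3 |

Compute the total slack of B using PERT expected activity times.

te_A = (8 + 4·11 + 20)/6 = 72/6 = 12
te_B = (1 + 4·7 + 13)/6 = 42/6 = 7
te_C = (7 + 4·10 + 25)/6 = 72/6 = 12
te_D = (1 + 4·2 + 9)/6 = 18/6 = 3
te_E = (5 + 4·6 + 13)/6 = 42/6 = 7
te_F = (2 + 4·3 + 4)/6 = 18/6 = 3
te_G = (5 + 4·9 + 13)/6 = 54/6 = 9
te_H = (1 + 4·3 + 5)/6 = 18/6 = 3
te_I = (1 + 4·2 + 3)/6 = 12/6 = 2

Forward pass:
ES_A = 0; EF_A = 12
ES_B = 0; EF_B = 7
ES_C = 0; EF_C = 12
ES_D = max(EF_A=12, EF_B=7) = 12; EF_D = 12+3 = 15
ES_E = 7; EF_E = 7+7 = 14
ES_F = 7; EF_F = 7+3 = 10
ES_G = max(EF_A=12, EF_B=7) = 12; EF_G = 12+9 = 21
ES_H = 15; EF_H = 15+3 = 18
ES_I = max(EF_B=7, EF_C=12, EF_E=14, EF_F=10, EF_G=21, EF_H=18) = 21; EF_I = 21+2 = 23
Expected project duration μ = 23 hours. Critical path: A → G → I.

Backward pass:
LF_I = 23; LS_I = 23−2 = 21
LF_H = LS_I = 21; LS_H = 21−3 = 18
LF_G = LS_I = 21; LS_G = 21−9 = 12
LF_F = LS_I = 21; LS_F = 21−3 = 18
LF_E = LS_I = 21; LS_E = 21−7 = 14
LF_D = LS_H = 18; LS_D = 18−3 = 15
LF_C = LS_I = 21; LS_C = 21−12 = 9
LF_B = min(LS_D=15, LS_E=14, LS_F=18, LS_G=12, LS_I=21) = 12; LS_B = 12−7 = 5
LF_A = min(LS_D=15, LS_G=12) = 12; LS_A = 12−12 = 0
Slack_B = LS_B − ES_B = 5 − 0 = 5

5 hours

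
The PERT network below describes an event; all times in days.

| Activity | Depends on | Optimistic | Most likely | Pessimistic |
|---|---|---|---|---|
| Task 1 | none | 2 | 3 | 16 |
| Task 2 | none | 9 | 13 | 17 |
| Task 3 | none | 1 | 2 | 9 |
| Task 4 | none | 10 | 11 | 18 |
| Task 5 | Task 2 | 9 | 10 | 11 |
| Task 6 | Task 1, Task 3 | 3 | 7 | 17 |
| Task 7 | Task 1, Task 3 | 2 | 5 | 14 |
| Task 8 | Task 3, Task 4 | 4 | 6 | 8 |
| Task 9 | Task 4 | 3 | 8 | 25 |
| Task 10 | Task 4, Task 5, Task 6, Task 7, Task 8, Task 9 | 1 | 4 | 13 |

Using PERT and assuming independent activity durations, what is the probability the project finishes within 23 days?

te_Task 1 = (2 + 4·3 + 16)/6 = 30/6 = 5; σ²_Task 1 = ((16−2)/6)² = 5.444
te_Task 2 = (9 + 4·13 + 17)/6 = 78/6 = 13; σ²_Task 2 = ((17−9)/6)² = 1.778
te_Task 3 = (1 + 4·2 + 9)/6 = 18/6 = 3; σ²_Task 3 = ((9−1)/6)² = 1.778
te_Task 4 = (10 + 4·11 + 18)/6 = 72/6 = 12; σ²_Task 4 = ((18−10)/6)² = 1.778
te_Task 5 = (9 + 4·10 + 11)/6 = 60/6 = 10; σ²_Task 5 = ((11−9)/6)² = 0.111
te_Task 6 = (3 + 4·7 + 17)/6 = 48/6 = 8; σ²_Task 6 = ((17−3)/6)² = 5.444
te_Task 7 = (2 + 4·5 + 14)/6 = 36/6 = 6; σ²_Task 7 = ((14−2)/6)² = 4.000
te_Task 8 = (4 + 4·6 + 8)/6 = 36/6 = 6; σ²_Task 8 = ((8−4)/6)² = 0.444
te_Task 9 = (3 + 4·8 + 25)/6 = 60/6 = 10; σ²_Task 9 = ((25−3)/6)² = 13.444
te_Task 10 = (1 + 4·4 + 13)/6 = 30/6 = 5; σ²_Task 10 = ((13−1)/6)² = 4.000

Forward pass:
ES_Task 1 = 0; EF_Task 1 = 5
ES_Task 2 = 0; EF_Task 2 = 13
ES_Task 3 = 0; EF_Task 3 = 3
ES_Task 4 = 0; EF_Task 4 = 12
ES_Task 5 = 13; EF_Task 5 = 13+10 = 23
ES_Task 6 = max(EF_Task 1=5, EF_Task 3=3) = 5; EF_Task 6 = 5+8 = 13
ES_Task 7 = max(EF_Task 1=5, EF_Task 3=3) = 5; EF_Task 7 = 5+6 = 11
ES_Task 8 = max(EF_Task 3=3, EF_Task 4=12) = 12; EF_Task 8 = 12+6 = 18
ES_Task 9 = 12; EF_Task 9 = 12+10 = 22
ES_Task 10 = max(EF_Task 4=12, EF_Task 5=23, EF_Task 6=13, EF_Task 7=11, EF_Task 8=18, EF_Task 9=22) = 23; EF_Task 10 = 23+5 = 28
Expected project duration μ = 28 days. Critical path: Task 2 → Task 5 → Task 10.

Variance along critical path = 1.778 + 0.111 + 4.000 = 5.889; σ = √5.889 = 2.427 days.
Z = (23 − 28) / 2.427 = -2.060
P(T ≤ 23) = Φ(-2.060) ≈ 0.020

0.020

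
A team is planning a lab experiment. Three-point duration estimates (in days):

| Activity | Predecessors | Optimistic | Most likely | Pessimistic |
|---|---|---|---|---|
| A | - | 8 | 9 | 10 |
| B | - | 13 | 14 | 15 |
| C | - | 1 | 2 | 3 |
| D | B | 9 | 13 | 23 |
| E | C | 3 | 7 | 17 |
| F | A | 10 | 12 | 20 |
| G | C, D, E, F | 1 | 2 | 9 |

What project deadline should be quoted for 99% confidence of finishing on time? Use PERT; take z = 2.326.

te_A = (8 + 4·9 + 10)/6 = 54/6 = 9; σ²_A = ((10−8)/6)² = 0.111
te_B = (13 + 4·14 + 15)/6 = 84/6 = 14; σ²_B = ((15−13)/6)² = 0.111
te_C = (1 + 4·2 + 3)/6 = 12/6 = 2; σ²_C = ((3−1)/6)² = 0.111
te_D = (9 + 4·13 + 23)/6 = 84/6 = 14; σ²_D = ((23−9)/6)² = 5.444
te_E = (3 + 4·7 + 17)/6 = 48/6 = 8; σ²_E = ((17−3)/6)² = 5.444
te_F = (10 + 4·12 + 20)/6 = 78/6 = 13; σ²_F = ((20−10)/6)² = 2.778
te_G = (1 + 4·2 + 9)/6 = 18/6 = 3; σ²_G = ((9−1)/6)² = 1.778

Forward pass:
ES_A = 0; EF_A = 9
ES_B = 0; EF_B = 14
ES_C = 0; EF_C = 2
ES_D = 14; EF_D = 14+14 = 28
ES_E = 2; EF_E = 2+8 = 10
ES_F = 9; EF_F = 9+13 = 22
ES_G = max(EF_C=2, EF_D=28, EF_E=10, EF_F=22) = 28; EF_G = 28+3 = 31
Expected project duration μ = 31 days. Critical path: B → D → G.

Variance along critical path = 0.111 + 5.444 + 1.778 = 7.333; σ = 2.708 days.
D = μ + z·σ = 31 + 2.326·2.708 = 37.3 days

37.3 days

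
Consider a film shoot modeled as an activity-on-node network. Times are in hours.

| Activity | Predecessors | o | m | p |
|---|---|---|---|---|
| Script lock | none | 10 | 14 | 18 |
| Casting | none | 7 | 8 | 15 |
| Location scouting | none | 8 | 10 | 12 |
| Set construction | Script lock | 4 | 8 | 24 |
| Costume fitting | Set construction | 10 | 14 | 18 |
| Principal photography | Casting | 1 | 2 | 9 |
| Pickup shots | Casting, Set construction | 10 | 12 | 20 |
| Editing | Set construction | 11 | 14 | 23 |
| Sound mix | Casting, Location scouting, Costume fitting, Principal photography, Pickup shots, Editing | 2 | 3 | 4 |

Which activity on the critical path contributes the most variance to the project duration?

Set construction

te_Script lock = (10 + 4·14 + 18)/6 = 84/6 = 14; σ²_Script lock = ((18−10)/6)² = 1.778
te_Casting = (7 + 4·8 + 15)/6 = 54/6 = 9; σ²_Casting = ((15−7)/6)² = 1.778
te_Location scouting = (8 + 4·10 + 12)/6 = 60/6 = 10; σ²_Location scouting = ((12−8)/6)² = 0.444
te_Set construction = (4 + 4·8 + 24)/6 = 60/6 = 10; σ²_Set construction = ((24−4)/6)² = 11.111
te_Costume fitting = (10 + 4·14 + 18)/6 = 84/6 = 14; σ²_Costume fitting = ((18−10)/6)² = 1.778
te_Principal photography = (1 + 4·2 + 9)/6 = 18/6 = 3; σ²_Principal photography = ((9−1)/6)² = 1.778
te_Pickup shots = (10 + 4·12 + 20)/6 = 78/6 = 13; σ²_Pickup shots = ((20−10)/6)² = 2.778
te_Editing = (11 + 4·14 + 23)/6 = 90/6 = 15; σ²_Editing = ((23−11)/6)² = 4.000
te_Sound mix = (2 + 4·3 + 4)/6 = 18/6 = 3; σ²_Sound mix = ((4−2)/6)² = 0.111

Forward pass:
ES_Script lock = 0; EF_Script lock = 14
ES_Casting = 0; EF_Casting = 9
ES_Location scouting = 0; EF_Location scouting = 10
ES_Set construction = 14; EF_Set construction = 14+10 = 24
ES_Costume fitting = 24; EF_Costume fitting = 24+14 = 38
ES_Principal photography = 9; EF_Principal photography = 9+3 = 12
ES_Pickup shots = max(EF_Casting=9, EF_Set construction=24) = 24; EF_Pickup shots = 24+13 = 37
ES_Editing = 24; EF_Editing = 24+15 = 39
ES_Sound mix = max(EF_Casting=9, EF_Location scouting=10, EF_Costume fitting=38, EF_Principal photography=12, EF_Pickup shots=37, EF_Editing=39) = 39; EF_Sound mix = 39+3 = 42
Expected project duration μ = 42 hours. Critical path: Script lock → Set construction → Editing → Sound mix.

Variances on critical path: σ²_Script lock=1.778, σ²_Set construction=11.111, σ²_Editing=4.000, σ²_Sound mix=0.111.
Largest is σ²_Set construction = 11.111.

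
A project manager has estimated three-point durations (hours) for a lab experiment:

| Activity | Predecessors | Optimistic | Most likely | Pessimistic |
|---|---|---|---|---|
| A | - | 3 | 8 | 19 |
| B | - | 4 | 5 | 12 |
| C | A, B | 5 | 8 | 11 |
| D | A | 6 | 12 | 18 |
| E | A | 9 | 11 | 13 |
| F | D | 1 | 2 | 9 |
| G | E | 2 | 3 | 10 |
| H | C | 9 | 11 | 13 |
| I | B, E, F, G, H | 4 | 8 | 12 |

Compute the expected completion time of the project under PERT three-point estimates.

36 hours

te_A = (3 + 4·8 + 19)/6 = 54/6 = 9
te_B = (4 + 4·5 + 12)/6 = 36/6 = 6
te_C = (5 + 4·8 + 11)/6 = 48/6 = 8
te_D = (6 + 4·12 + 18)/6 = 72/6 = 12
te_E = (9 + 4·11 + 13)/6 = 66/6 = 11
te_F = (1 + 4·2 + 9)/6 = 18/6 = 3
te_G = (2 + 4·3 + 10)/6 = 24/6 = 4
te_H = (9 + 4·11 + 13)/6 = 66/6 = 11
te_I = (4 + 4·8 + 12)/6 = 48/6 = 8

Forward pass:
ES_A = 0; EF_A = 9
ES_B = 0; EF_B = 6
ES_C = max(EF_A=9, EF_B=6) = 9; EF_C = 9+8 = 17
ES_D = 9; EF_D = 9+12 = 21
ES_E = 9; EF_E = 9+11 = 20
ES_F = 21; EF_F = 21+3 = 24
ES_G = 20; EF_G = 20+4 = 24
ES_H = 17; EF_H = 17+11 = 28
ES_I = max(EF_B=6, EF_E=20, EF_F=24, EF_G=24, EF_H=28) = 28; EF_I = 28+8 = 36
Expected project duration μ = 36 hours. Critical path: A → C → H → I.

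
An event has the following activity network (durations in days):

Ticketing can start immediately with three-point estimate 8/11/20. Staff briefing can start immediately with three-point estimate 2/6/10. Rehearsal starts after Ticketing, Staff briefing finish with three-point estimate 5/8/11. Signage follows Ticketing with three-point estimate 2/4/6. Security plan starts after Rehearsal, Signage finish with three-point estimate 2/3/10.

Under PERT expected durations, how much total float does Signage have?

te_Ticketing = (8 + 4·11 + 20)/6 = 72/6 = 12
te_Staff briefing = (2 + 4·6 + 10)/6 = 36/6 = 6
te_Rehearsal = (5 + 4·8 + 11)/6 = 48/6 = 8
te_Signage = (2 + 4·4 + 6)/6 = 24/6 = 4
te_Security plan = (2 + 4·3 + 10)/6 = 24/6 = 4

Forward pass:
ES_Ticketing = 0; EF_Ticketing = 12
ES_Staff briefing = 0; EF_Staff briefing = 6
ES_Rehearsal = max(EF_Ticketing=12, EF_Staff briefing=6) = 12; EF_Rehearsal = 12+8 = 20
ES_Signage = 12; EF_Signage = 12+4 = 16
ES_Security plan = max(EF_Rehearsal=20, EF_Signage=16) = 20; EF_Security plan = 20+4 = 24
Expected project duration μ = 24 days. Critical path: Ticketing → Rehearsal → Security plan.

Backward pass:
LF_Security plan = 24; LS_Security plan = 24−4 = 20
LF_Signage = LS_Security plan = 20; LS_Signage = 20−4 = 16
LF_Rehearsal = LS_Security plan = 20; LS_Rehearsal = 20−8 = 12
LF_Staff briefing = LS_Rehearsal = 12; LS_Staff briefing = 12−6 = 6
LF_Ticketing = min(LS_Rehearsal=12, LS_Signage=16) = 12; LS_Ticketing = 12−12 = 0
Slack_Signage = LS_Signage − ES_Signage = 16 − 12 = 4

4 days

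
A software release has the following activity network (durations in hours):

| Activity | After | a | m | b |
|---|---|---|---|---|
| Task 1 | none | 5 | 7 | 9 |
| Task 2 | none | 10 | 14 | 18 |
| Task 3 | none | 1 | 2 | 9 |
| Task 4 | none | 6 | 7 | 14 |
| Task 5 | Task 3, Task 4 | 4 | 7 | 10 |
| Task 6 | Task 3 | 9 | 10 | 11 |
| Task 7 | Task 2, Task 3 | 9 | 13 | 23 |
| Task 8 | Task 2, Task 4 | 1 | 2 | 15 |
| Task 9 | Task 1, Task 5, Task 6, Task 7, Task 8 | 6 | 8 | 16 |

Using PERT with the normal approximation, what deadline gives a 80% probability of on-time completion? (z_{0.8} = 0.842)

te_Task 1 = (5 + 4·7 + 9)/6 = 42/6 = 7; σ²_Task 1 = ((9−5)/6)² = 0.444
te_Task 2 = (10 + 4·14 + 18)/6 = 84/6 = 14; σ²_Task 2 = ((18−10)/6)² = 1.778
te_Task 3 = (1 + 4·2 + 9)/6 = 18/6 = 3; σ²_Task 3 = ((9−1)/6)² = 1.778
te_Task 4 = (6 + 4·7 + 14)/6 = 48/6 = 8; σ²_Task 4 = ((14−6)/6)² = 1.778
te_Task 5 = (4 + 4·7 + 10)/6 = 42/6 = 7; σ²_Task 5 = ((10−4)/6)² = 1.000
te_Task 6 = (9 + 4·10 + 11)/6 = 60/6 = 10; σ²_Task 6 = ((11−9)/6)² = 0.111
te_Task 7 = (9 + 4·13 + 23)/6 = 84/6 = 14; σ²_Task 7 = ((23−9)/6)² = 5.444
te_Task 8 = (1 + 4·2 + 15)/6 = 24/6 = 4; σ²_Task 8 = ((15−1)/6)² = 5.444
te_Task 9 = (6 + 4·8 + 16)/6 = 54/6 = 9; σ²_Task 9 = ((16−6)/6)² = 2.778

Forward pass:
ES_Task 1 = 0; EF_Task 1 = 7
ES_Task 2 = 0; EF_Task 2 = 14
ES_Task 3 = 0; EF_Task 3 = 3
ES_Task 4 = 0; EF_Task 4 = 8
ES_Task 5 = max(EF_Task 3=3, EF_Task 4=8) = 8; EF_Task 5 = 8+7 = 15
ES_Task 6 = 3; EF_Task 6 = 3+10 = 13
ES_Task 7 = max(EF_Task 2=14, EF_Task 3=3) = 14; EF_Task 7 = 14+14 = 28
ES_Task 8 = max(EF_Task 2=14, EF_Task 4=8) = 14; EF_Task 8 = 14+4 = 18
ES_Task 9 = max(EF_Task 1=7, EF_Task 5=15, EF_Task 6=13, EF_Task 7=28, EF_Task 8=18) = 28; EF_Task 9 = 28+9 = 37
Expected project duration μ = 37 hours. Critical path: Task 2 → Task 7 → Task 9.

Variance along critical path = 1.778 + 5.444 + 2.778 = 10.000; σ = 3.162 hours.
D = μ + z·σ = 37 + 0.842·3.162 = 39.7 hours

39.7 hours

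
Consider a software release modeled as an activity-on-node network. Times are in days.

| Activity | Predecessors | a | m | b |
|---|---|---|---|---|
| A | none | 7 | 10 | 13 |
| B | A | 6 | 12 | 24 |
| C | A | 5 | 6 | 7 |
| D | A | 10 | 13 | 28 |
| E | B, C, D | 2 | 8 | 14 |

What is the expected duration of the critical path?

te_A = (7 + 4·10 + 13)/6 = 60/6 = 10
te_B = (6 + 4·12 + 24)/6 = 78/6 = 13
te_C = (5 + 4·6 + 7)/6 = 36/6 = 6
te_D = (10 + 4·13 + 28)/6 = 90/6 = 15
te_E = (2 + 4·8 + 14)/6 = 48/6 = 8

Forward pass:
ES_A = 0; EF_A = 10
ES_B = 10; EF_B = 10+13 = 23
ES_C = 10; EF_C = 10+6 = 16
ES_D = 10; EF_D = 10+15 = 25
ES_E = max(EF_B=23, EF_C=16, EF_D=25) = 25; EF_E = 25+8 = 33
Expected project duration μ = 33 days. Critical path: A → D → E.

33 days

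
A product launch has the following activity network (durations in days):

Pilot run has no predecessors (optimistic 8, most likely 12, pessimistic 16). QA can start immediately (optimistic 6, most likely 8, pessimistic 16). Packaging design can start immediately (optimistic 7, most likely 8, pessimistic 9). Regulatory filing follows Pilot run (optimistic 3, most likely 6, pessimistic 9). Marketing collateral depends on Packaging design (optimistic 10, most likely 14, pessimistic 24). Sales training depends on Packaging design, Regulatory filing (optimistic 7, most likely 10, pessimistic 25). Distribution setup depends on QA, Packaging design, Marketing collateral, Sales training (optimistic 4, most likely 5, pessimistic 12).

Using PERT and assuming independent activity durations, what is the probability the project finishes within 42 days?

0.948

te_Pilot run = (8 + 4·12 + 16)/6 = 72/6 = 12; σ²_Pilot run = ((16−8)/6)² = 1.778
te_QA = (6 + 4·8 + 16)/6 = 54/6 = 9; σ²_QA = ((16−6)/6)² = 2.778
te_Packaging design = (7 + 4·8 + 9)/6 = 48/6 = 8; σ²_Packaging design = ((9−7)/6)² = 0.111
te_Regulatory filing = (3 + 4·6 + 9)/6 = 36/6 = 6; σ²_Regulatory filing = ((9−3)/6)² = 1.000
te_Marketing collateral = (10 + 4·14 + 24)/6 = 90/6 = 15; σ²_Marketing collateral = ((24−10)/6)² = 5.444
te_Sales training = (7 + 4·10 + 25)/6 = 72/6 = 12; σ²_Sales training = ((25−7)/6)² = 9.000
te_Distribution setup = (4 + 4·5 + 12)/6 = 36/6 = 6; σ²_Distribution setup = ((12−4)/6)² = 1.778

Forward pass:
ES_Pilot run = 0; EF_Pilot run = 12
ES_QA = 0; EF_QA = 9
ES_Packaging design = 0; EF_Packaging design = 8
ES_Regulatory filing = 12; EF_Regulatory filing = 12+6 = 18
ES_Marketing collateral = 8; EF_Marketing collateral = 8+15 = 23
ES_Sales training = max(EF_Packaging design=8, EF_Regulatory filing=18) = 18; EF_Sales training = 18+12 = 30
ES_Distribution setup = max(EF_QA=9, EF_Packaging design=8, EF_Marketing collateral=23, EF_Sales training=30) = 30; EF_Distribution setup = 30+6 = 36
Expected project duration μ = 36 days. Critical path: Pilot run → Regulatory filing → Sales training → Distribution setup.

Variance along critical path = 1.778 + 1.000 + 9.000 + 1.778 = 13.556; σ = √13.556 = 3.682 days.
Z = (42 − 36) / 3.682 = 1.630
P(T ≤ 42) = Φ(1.630) ≈ 0.948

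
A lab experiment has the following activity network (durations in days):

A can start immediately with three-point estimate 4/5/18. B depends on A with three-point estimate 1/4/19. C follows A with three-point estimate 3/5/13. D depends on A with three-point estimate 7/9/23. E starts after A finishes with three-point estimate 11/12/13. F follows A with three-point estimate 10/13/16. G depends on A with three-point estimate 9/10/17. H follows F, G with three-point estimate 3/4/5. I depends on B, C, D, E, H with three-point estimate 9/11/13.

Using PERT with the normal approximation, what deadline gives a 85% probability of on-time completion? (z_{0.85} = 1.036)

te_A = (4 + 4·5 + 18)/6 = 42/6 = 7; σ²_A = ((18−4)/6)² = 5.444
te_B = (1 + 4·4 + 19)/6 = 36/6 = 6; σ²_B = ((19−1)/6)² = 9.000
te_C = (3 + 4·5 + 13)/6 = 36/6 = 6; σ²_C = ((13−3)/6)² = 2.778
te_D = (7 + 4·9 + 23)/6 = 66/6 = 11; σ²_D = ((23−7)/6)² = 7.111
te_E = (11 + 4·12 + 13)/6 = 72/6 = 12; σ²_E = ((13−11)/6)² = 0.111
te_F = (10 + 4·13 + 16)/6 = 78/6 = 13; σ²_F = ((16−10)/6)² = 1.000
te_G = (9 + 4·10 + 17)/6 = 66/6 = 11; σ²_G = ((17−9)/6)² = 1.778
te_H = (3 + 4·4 + 5)/6 = 24/6 = 4; σ²_H = ((5−3)/6)² = 0.111
te_I = (9 + 4·11 + 13)/6 = 66/6 = 11; σ²_I = ((13−9)/6)² = 0.444

Forward pass:
ES_A = 0; EF_A = 7
ES_B = 7; EF_B = 7+6 = 13
ES_C = 7; EF_C = 7+6 = 13
ES_D = 7; EF_D = 7+11 = 18
ES_E = 7; EF_E = 7+12 = 19
ES_F = 7; EF_F = 7+13 = 20
ES_G = 7; EF_G = 7+11 = 18
ES_H = max(EF_F=20, EF_G=18) = 20; EF_H = 20+4 = 24
ES_I = max(EF_B=13, EF_C=13, EF_D=18, EF_E=19, EF_H=24) = 24; EF_I = 24+11 = 35
Expected project duration μ = 35 days. Critical path: A → F → H → I.

Variance along critical path = 5.444 + 1.000 + 0.111 + 0.444 = 7.000; σ = 2.646 days.
D = μ + z·σ = 35 + 1.036·2.646 = 37.7 days

37.7 days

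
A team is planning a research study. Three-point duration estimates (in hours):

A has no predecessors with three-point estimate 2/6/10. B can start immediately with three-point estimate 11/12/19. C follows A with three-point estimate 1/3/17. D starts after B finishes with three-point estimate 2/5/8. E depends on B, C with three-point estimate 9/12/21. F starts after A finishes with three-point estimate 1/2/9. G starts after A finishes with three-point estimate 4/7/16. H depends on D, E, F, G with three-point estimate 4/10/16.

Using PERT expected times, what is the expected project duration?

te_A = (2 + 4·6 + 10)/6 = 36/6 = 6
te_B = (11 + 4·12 + 19)/6 = 78/6 = 13
te_C = (1 + 4·3 + 17)/6 = 30/6 = 5
te_D = (2 + 4·5 + 8)/6 = 30/6 = 5
te_E = (9 + 4·12 + 21)/6 = 78/6 = 13
te_F = (1 + 4·2 + 9)/6 = 18/6 = 3
te_G = (4 + 4·7 + 16)/6 = 48/6 = 8
te_H = (4 + 4·10 + 16)/6 = 60/6 = 10

Forward pass:
ES_A = 0; EF_A = 6
ES_B = 0; EF_B = 13
ES_C = 6; EF_C = 6+5 = 11
ES_D = 13; EF_D = 13+5 = 18
ES_E = max(EF_B=13, EF_C=11) = 13; EF_E = 13+13 = 26
ES_F = 6; EF_F = 6+3 = 9
ES_G = 6; EF_G = 6+8 = 14
ES_H = max(EF_D=18, EF_E=26, EF_F=9, EF_G=14) = 26; EF_H = 26+10 = 36
Expected project duration μ = 36 hours. Critical path: B → E → H.

36 hours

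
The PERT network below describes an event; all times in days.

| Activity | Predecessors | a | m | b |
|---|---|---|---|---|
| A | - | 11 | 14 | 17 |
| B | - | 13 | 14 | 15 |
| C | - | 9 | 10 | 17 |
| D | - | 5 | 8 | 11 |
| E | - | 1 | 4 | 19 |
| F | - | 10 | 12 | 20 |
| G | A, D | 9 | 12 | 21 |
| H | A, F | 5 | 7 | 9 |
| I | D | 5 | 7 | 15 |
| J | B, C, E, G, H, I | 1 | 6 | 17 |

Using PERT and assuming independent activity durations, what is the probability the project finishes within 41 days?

0.978

te_A = (11 + 4·14 + 17)/6 = 84/6 = 14; σ²_A = ((17−11)/6)² = 1.000
te_B = (13 + 4·14 + 15)/6 = 84/6 = 14; σ²_B = ((15−13)/6)² = 0.111
te_C = (9 + 4·10 + 17)/6 = 66/6 = 11; σ²_C = ((17−9)/6)² = 1.778
te_D = (5 + 4·8 + 11)/6 = 48/6 = 8; σ²_D = ((11−5)/6)² = 1.000
te_E = (1 + 4·4 + 19)/6 = 36/6 = 6; σ²_E = ((19−1)/6)² = 9.000
te_F = (10 + 4·12 + 20)/6 = 78/6 = 13; σ²_F = ((20−10)/6)² = 2.778
te_G = (9 + 4·12 + 21)/6 = 78/6 = 13; σ²_G = ((21−9)/6)² = 4.000
te_H = (5 + 4·7 + 9)/6 = 42/6 = 7; σ²_H = ((9−5)/6)² = 0.444
te_I = (5 + 4·7 + 15)/6 = 48/6 = 8; σ²_I = ((15−5)/6)² = 2.778
te_J = (1 + 4·6 + 17)/6 = 42/6 = 7; σ²_J = ((17−1)/6)² = 7.111

Forward pass:
ES_A = 0; EF_A = 14
ES_B = 0; EF_B = 14
ES_C = 0; EF_C = 11
ES_D = 0; EF_D = 8
ES_E = 0; EF_E = 6
ES_F = 0; EF_F = 13
ES_G = max(EF_A=14, EF_D=8) = 14; EF_G = 14+13 = 27
ES_H = max(EF_A=14, EF_F=13) = 14; EF_H = 14+7 = 21
ES_I = 8; EF_I = 8+8 = 16
ES_J = max(EF_B=14, EF_C=11, EF_E=6, EF_G=27, EF_H=21, EF_I=16) = 27; EF_J = 27+7 = 34
Expected project duration μ = 34 days. Critical path: A → G → J.

Variance along critical path = 1.000 + 4.000 + 7.111 = 12.111; σ = √12.111 = 3.480 days.
Z = (41 − 34) / 3.480 = 2.011
P(T ≤ 41) = Φ(2.011) ≈ 0.978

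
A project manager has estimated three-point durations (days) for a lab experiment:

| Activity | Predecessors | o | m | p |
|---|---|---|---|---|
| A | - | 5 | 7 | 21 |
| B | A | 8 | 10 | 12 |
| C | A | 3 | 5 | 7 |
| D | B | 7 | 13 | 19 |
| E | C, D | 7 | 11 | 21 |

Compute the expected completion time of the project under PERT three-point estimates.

te_A = (5 + 4·7 + 21)/6 = 54/6 = 9
te_B = (8 + 4·10 + 12)/6 = 60/6 = 10
te_C = (3 + 4·5 + 7)/6 = 30/6 = 5
te_D = (7 + 4·13 + 19)/6 = 78/6 = 13
te_E = (7 + 4·11 + 21)/6 = 72/6 = 12

Forward pass:
ES_A = 0; EF_A = 9
ES_B = 9; EF_B = 9+10 = 19
ES_C = 9; EF_C = 9+5 = 14
ES_D = 19; EF_D = 19+13 = 32
ES_E = max(EF_C=14, EF_D=32) = 32; EF_E = 32+12 = 44
Expected project duration μ = 44 days. Critical path: A → B → D → E.

44 days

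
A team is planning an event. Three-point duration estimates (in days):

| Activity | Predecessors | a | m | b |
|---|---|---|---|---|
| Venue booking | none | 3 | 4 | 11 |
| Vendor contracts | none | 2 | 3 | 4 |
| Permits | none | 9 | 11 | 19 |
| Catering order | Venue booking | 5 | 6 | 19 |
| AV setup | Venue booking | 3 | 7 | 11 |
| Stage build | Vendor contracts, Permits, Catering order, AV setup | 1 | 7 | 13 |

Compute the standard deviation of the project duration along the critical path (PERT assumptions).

te_Venue booking = (3 + 4·4 + 11)/6 = 30/6 = 5; σ²_Venue booking = ((11−3)/6)² = 1.778
te_Vendor contracts = (2 + 4·3 + 4)/6 = 18/6 = 3; σ²_Vendor contracts = ((4−2)/6)² = 0.111
te_Permits = (9 + 4·11 + 19)/6 = 72/6 = 12; σ²_Permits = ((19−9)/6)² = 2.778
te_Catering order = (5 + 4·6 + 19)/6 = 48/6 = 8; σ²_Catering order = ((19−5)/6)² = 5.444
te_AV setup = (3 + 4·7 + 11)/6 = 42/6 = 7; σ²_AV setup = ((11−3)/6)² = 1.778
te_Stage build = (1 + 4·7 + 13)/6 = 42/6 = 7; σ²_Stage build = ((13−1)/6)² = 4.000

Forward pass:
ES_Venue booking = 0; EF_Venue booking = 5
ES_Vendor contracts = 0; EF_Vendor contracts = 3
ES_Permits = 0; EF_Permits = 12
ES_Catering order = 5; EF_Catering order = 5+8 = 13
ES_AV setup = 5; EF_AV setup = 5+7 = 12
ES_Stage build = max(EF_Vendor contracts=3, EF_Permits=12, EF_Catering order=13, EF_AV setup=12) = 13; EF_Stage build = 13+7 = 20
Expected project duration μ = 20 days. Critical path: Venue booking → Catering order → Stage build.

Variance along critical path = 1.778 + 5.444 + 4.000 = 11.222
σ = √11.222 = 3.350 days

3.35 days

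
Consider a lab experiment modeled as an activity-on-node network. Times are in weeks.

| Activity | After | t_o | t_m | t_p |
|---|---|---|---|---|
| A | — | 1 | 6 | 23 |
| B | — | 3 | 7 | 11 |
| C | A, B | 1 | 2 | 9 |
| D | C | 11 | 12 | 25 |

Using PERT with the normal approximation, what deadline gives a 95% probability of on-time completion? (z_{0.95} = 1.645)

32.5 weeks

te_A = (1 + 4·6 + 23)/6 = 48/6 = 8; σ²_A = ((23−1)/6)² = 13.444
te_B = (3 + 4·7 + 11)/6 = 42/6 = 7; σ²_B = ((11−3)/6)² = 1.778
te_C = (1 + 4·2 + 9)/6 = 18/6 = 3; σ²_C = ((9−1)/6)² = 1.778
te_D = (11 + 4·12 + 25)/6 = 84/6 = 14; σ²_D = ((25−11)/6)² = 5.444

Forward pass:
ES_A = 0; EF_A = 8
ES_B = 0; EF_B = 7
ES_C = max(EF_A=8, EF_B=7) = 8; EF_C = 8+3 = 11
ES_D = 11; EF_D = 11+14 = 25
Expected project duration μ = 25 weeks. Critical path: A → C → D.

Variance along critical path = 13.444 + 1.778 + 5.444 = 20.667; σ = 4.546 weeks.
D = μ + z·σ = 25 + 1.645·4.546 = 32.5 weeks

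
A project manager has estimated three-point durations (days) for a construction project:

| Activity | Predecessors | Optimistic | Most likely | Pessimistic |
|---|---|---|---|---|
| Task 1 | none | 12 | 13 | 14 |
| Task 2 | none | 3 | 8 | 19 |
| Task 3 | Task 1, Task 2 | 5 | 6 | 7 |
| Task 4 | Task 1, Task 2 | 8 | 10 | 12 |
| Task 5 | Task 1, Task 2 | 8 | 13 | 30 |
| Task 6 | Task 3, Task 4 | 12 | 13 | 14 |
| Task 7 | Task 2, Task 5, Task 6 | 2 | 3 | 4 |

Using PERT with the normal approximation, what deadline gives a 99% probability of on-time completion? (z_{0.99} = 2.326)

41.1 days

te_Task 1 = (12 + 4·13 + 14)/6 = 78/6 = 13; σ²_Task 1 = ((14−12)/6)² = 0.111
te_Task 2 = (3 + 4·8 + 19)/6 = 54/6 = 9; σ²_Task 2 = ((19−3)/6)² = 7.111
te_Task 3 = (5 + 4·6 + 7)/6 = 36/6 = 6; σ²_Task 3 = ((7−5)/6)² = 0.111
te_Task 4 = (8 + 4·10 + 12)/6 = 60/6 = 10; σ²_Task 4 = ((12−8)/6)² = 0.444
te_Task 5 = (8 + 4·13 + 30)/6 = 90/6 = 15; σ²_Task 5 = ((30−8)/6)² = 13.444
te_Task 6 = (12 + 4·13 + 14)/6 = 78/6 = 13; σ²_Task 6 = ((14−12)/6)² = 0.111
te_Task 7 = (2 + 4·3 + 4)/6 = 18/6 = 3; σ²_Task 7 = ((4−2)/6)² = 0.111

Forward pass:
ES_Task 1 = 0; EF_Task 1 = 13
ES_Task 2 = 0; EF_Task 2 = 9
ES_Task 3 = max(EF_Task 1=13, EF_Task 2=9) = 13; EF_Task 3 = 13+6 = 19
ES_Task 4 = max(EF_Task 1=13, EF_Task 2=9) = 13; EF_Task 4 = 13+10 = 23
ES_Task 5 = max(EF_Task 1=13, EF_Task 2=9) = 13; EF_Task 5 = 13+15 = 28
ES_Task 6 = max(EF_Task 3=19, EF_Task 4=23) = 23; EF_Task 6 = 23+13 = 36
ES_Task 7 = max(EF_Task 2=9, EF_Task 5=28, EF_Task 6=36) = 36; EF_Task 7 = 36+3 = 39
Expected project duration μ = 39 days. Critical path: Task 1 → Task 4 → Task 6 → Task 7.

Variance along critical path = 0.111 + 0.444 + 0.111 + 0.111 = 0.778; σ = 0.882 days.
D = μ + z·σ = 39 + 2.326·0.882 = 41.1 days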